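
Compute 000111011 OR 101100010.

OR: 1 when either bit is 1
  000111011
| 101100010
-----------
  101111011
Decimal: 59 | 354 = 379



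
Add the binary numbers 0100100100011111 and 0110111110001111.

Add column by column from the right: bit + bit + carry-in; write the sum mod 2, carry 1 when the sum is 2 or 3.
carry:  1001111000111110
        0100100100011111
+       0110111110001111
------------------------
       01011100010101110
(the carry out of the leftmost column, 0, becomes the leading bit)
Decimal check:
  0100100100011111 = 16384 + 2048 + 256 + 16 + 8 + 4 + 2 + 1 = 18719
  0110111110001111 = 16384 + 8192 + 2048 + 1024 + 512 + 256 + 128 + 8 + 4 + 2 + 1 = 28559
  18719 + 28559 = 47278, and 01011100010101110 = 32768 + 8192 + 4096 + 2048 + 128 + 32 + 8 + 4 + 2 = 47278 ✓



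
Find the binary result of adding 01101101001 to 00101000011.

Add column by column from the right: bit + bit + carry-in; write the sum mod 2, carry 1 when the sum is 2 or 3.
carry:  11010000110
        01101101001
+       00101000011
-------------------
       010010101100
(the carry out of the leftmost column, 0, becomes the leading bit)
Decimal check:
  01101101001 = 512 + 256 + 64 + 32 + 8 + 1 = 873
  00101000011 = 256 + 64 + 2 + 1 = 323
  873 + 323 = 1196, and 010010101100 = 1024 + 128 + 32 + 8 + 4 = 1196 ✓



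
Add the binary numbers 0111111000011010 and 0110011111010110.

Add column by column from the right: bit + bit + carry-in; write the sum mod 2, carry 1 when the sum is 2 or 3.
carry:  1111110000111100
        0111111000011010
+       0110011111010110
------------------------
       01110010111110000
(the carry out of the leftmost column, 0, becomes the leading bit)
Decimal check:
  0111111000011010 = 16384 + 8192 + 4096 + 2048 + 1024 + 512 + 16 + 8 + 2 = 32282
  0110011111010110 = 16384 + 8192 + 1024 + 512 + 256 + 128 + 64 + 16 + 4 + 2 = 26582
  32282 + 26582 = 58864, and 01110010111110000 = 32768 + 16384 + 8192 + 1024 + 256 + 128 + 64 + 32 + 16 = 58864 ✓



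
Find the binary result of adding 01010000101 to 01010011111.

Add column by column from the right: bit + bit + carry-in; write the sum mod 2, carry 1 when the sum is 2 or 3.
carry:  10100111110
        01010000101
+       01010011111
-------------------
       010100100100
(the carry out of the leftmost column, 0, becomes the leading bit)
Decimal check:
  01010000101 = 512 + 128 + 4 + 1 = 645
  01010011111 = 512 + 128 + 16 + 8 + 4 + 2 + 1 = 671
  645 + 671 = 1316, and 010100100100 = 1024 + 256 + 32 + 4 = 1316 ✓



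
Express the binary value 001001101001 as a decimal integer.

Sum of powers of 2 for each 1-bit:
2^0 + 2^3 + 2^5 + 2^6 + 2^9
= 1 + 8 + 32 + 64 + 512
= 617



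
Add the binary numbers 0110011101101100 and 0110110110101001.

Add column by column from the right: bit + bit + carry-in; write the sum mod 2, carry 1 when the sum is 2 or 3.
carry:  1101111111010000
        0110011101101100
+       0110110110101001
------------------------
       01101010100010101
(the carry out of the leftmost column, 0, becomes the leading bit)
Decimal check:
  0110011101101100 = 16384 + 8192 + 1024 + 512 + 256 + 64 + 32 + 8 + 4 = 26476
  0110110110101001 = 16384 + 8192 + 2048 + 1024 + 256 + 128 + 32 + 8 + 1 = 28073
  26476 + 28073 = 54549, and 01101010100010101 = 32768 + 16384 + 4096 + 1024 + 256 + 16 + 4 + 1 = 54549 ✓



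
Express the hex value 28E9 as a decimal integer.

Expand by place value (powers of 16):
Digit values: E = 14
28E9 = 2 × 16^3 + 8 × 16^2 + 14 × 16^1 + 9 × 16^0
= 2 × 4096 + 8 × 256 + 14 × 16 + 9 × 1
= 8192 + 2048 + 224 + 9
= 10473



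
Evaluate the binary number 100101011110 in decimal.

Sum of powers of 2 for each 1-bit:
2^1 + 2^2 + 2^3 + 2^4 + 2^6 + 2^8 + 2^11
= 2 + 4 + 8 + 16 + 64 + 256 + 2048
= 2398



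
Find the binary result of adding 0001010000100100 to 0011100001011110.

Add column by column from the right: bit + bit + carry-in; write the sum mod 2, carry 1 when the sum is 2 or 3.
carry:  0110000011111000
        0001010000100100
+       0011100001011110
------------------------
       00100110010000010
(the carry out of the leftmost column, 0, becomes the leading bit)
Decimal check:
  0001010000100100 = 4096 + 1024 + 32 + 4 = 5156
  0011100001011110 = 8192 + 4096 + 2048 + 64 + 16 + 8 + 4 + 2 = 14430
  5156 + 14430 = 19586, and 00100110010000010 = 16384 + 2048 + 1024 + 128 + 2 = 19586 ✓



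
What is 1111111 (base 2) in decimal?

Sum of powers of 2 for each 1-bit:
2^0 + 2^1 + 2^2 + 2^3 + 2^4 + 2^5 + 2^6
= 1 + 2 + 4 + 8 + 16 + 32 + 64
= 127



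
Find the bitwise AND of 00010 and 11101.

AND: 1 only when both bits are 1
  00010
& 11101
-------
  00000
Decimal: 2 & 29 = 0



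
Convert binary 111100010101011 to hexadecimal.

Group into 4-bit nibbles from right:
  0111 = 7
  1000 = 8
  1010 = A
  1011 = B
Result: 78AB



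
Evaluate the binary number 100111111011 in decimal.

Sum of powers of 2 for each 1-bit:
2^0 + 2^1 + 2^3 + 2^4 + 2^5 + 2^6 + 2^7 + 2^8 + 2^11
= 1 + 2 + 8 + 16 + 32 + 64 + 128 + 256 + 2048
= 2555



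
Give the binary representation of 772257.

Using repeated division by 2:
772257 ÷ 2 = 386128 remainder 1
386128 ÷ 2 = 193064 remainder 0
193064 ÷ 2 = 96532 remainder 0
96532 ÷ 2 = 48266 remainder 0
48266 ÷ 2 = 24133 remainder 0
24133 ÷ 2 = 12066 remainder 1
12066 ÷ 2 = 6033 remainder 0
6033 ÷ 2 = 3016 remainder 1
3016 ÷ 2 = 1508 remainder 0
1508 ÷ 2 = 754 remainder 0
754 ÷ 2 = 377 remainder 0
377 ÷ 2 = 188 remainder 1
188 ÷ 2 = 94 remainder 0
94 ÷ 2 = 47 remainder 0
47 ÷ 2 = 23 remainder 1
23 ÷ 2 = 11 remainder 1
11 ÷ 2 = 5 remainder 1
5 ÷ 2 = 2 remainder 1
2 ÷ 2 = 1 remainder 0
1 ÷ 2 = 0 remainder 1
Reading remainders bottom to top: 10111100100010100001



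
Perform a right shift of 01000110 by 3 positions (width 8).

Original: 01000110 (decimal 70)
Shift right by 3 positions
Drop the 3 low bits; fill with zeros on the left
Result: 00001000 (decimal 8)
Equivalent: 70 >> 3 = 70 ÷ 2^3 = 8



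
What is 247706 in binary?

Using repeated division by 2:
247706 ÷ 2 = 123853 remainder 0
123853 ÷ 2 = 61926 remainder 1
61926 ÷ 2 = 30963 remainder 0
30963 ÷ 2 = 15481 remainder 1
15481 ÷ 2 = 7740 remainder 1
7740 ÷ 2 = 3870 remainder 0
3870 ÷ 2 = 1935 remainder 0
1935 ÷ 2 = 967 remainder 1
967 ÷ 2 = 483 remainder 1
483 ÷ 2 = 241 remainder 1
241 ÷ 2 = 120 remainder 1
120 ÷ 2 = 60 remainder 0
60 ÷ 2 = 30 remainder 0
30 ÷ 2 = 15 remainder 0
15 ÷ 2 = 7 remainder 1
7 ÷ 2 = 3 remainder 1
3 ÷ 2 = 1 remainder 1
1 ÷ 2 = 0 remainder 1
Reading remainders bottom to top: 111100011110011010



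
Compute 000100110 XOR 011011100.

XOR: 1 when bits differ
  000100110
^ 011011100
-----------
  011111010
Decimal: 38 ^ 220 = 250



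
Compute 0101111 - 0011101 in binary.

Method 1 - Direct subtraction (column by column from the right: bit − bit − borrow-in; if negative, add 2 and borrow 1 from the next column):
borrow: 0100000
        0101111
-       0011101
---------------
        0010010

Method 2 - Add two's complement:
Two's complement of 0011101: invert → 1100010, add 1 → 1100011
  0101111
+ 1100011
---------
 10010010  (end carry out of the top bit = 1)
Discarding the end carry: 0010010
Decimal check:
  0101111 = 32 + 8 + 4 + 2 + 1 = 47
  0011101 = 16 + 8 + 4 + 1 = 29
  47 - 29 = 18, and 0010010 = 16 + 2 = 18 ✓



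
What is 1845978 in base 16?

Using repeated division by 16 (digits 10–15 are A–F):
1845978 ÷ 16 = 115373 remainder 10 (A)
115373 ÷ 16 = 7210 remainder 13 (D)
7210 ÷ 16 = 450 remainder 10 (A)
450 ÷ 16 = 28 remainder 2
28 ÷ 16 = 1 remainder 12 (C)
1 ÷ 16 = 0 remainder 1
Reading remainders bottom to top: 1C2ADA



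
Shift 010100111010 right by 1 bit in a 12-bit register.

Original: 010100111010 (decimal 1338)
Shift right by 1 position
Drop the 1 low bit; fill with zero on the left
Result: 001010011101 (decimal 669)
Equivalent: 1338 >> 1 = 1338 ÷ 2^1 = 669



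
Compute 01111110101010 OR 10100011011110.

OR: 1 when either bit is 1
  01111110101010
| 10100011011110
----------------
  11111111111110
Decimal: 8106 | 10462 = 16382



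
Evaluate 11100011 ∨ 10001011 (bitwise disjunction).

OR: 1 when either bit is 1
  11100011
| 10001011
----------
  11101011
Decimal: 227 | 139 = 235



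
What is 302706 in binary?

Using repeated division by 2:
302706 ÷ 2 = 151353 remainder 0
151353 ÷ 2 = 75676 remainder 1
75676 ÷ 2 = 37838 remainder 0
37838 ÷ 2 = 18919 remainder 0
18919 ÷ 2 = 9459 remainder 1
9459 ÷ 2 = 4729 remainder 1
4729 ÷ 2 = 2364 remainder 1
2364 ÷ 2 = 1182 remainder 0
1182 ÷ 2 = 591 remainder 0
591 ÷ 2 = 295 remainder 1
295 ÷ 2 = 147 remainder 1
147 ÷ 2 = 73 remainder 1
73 ÷ 2 = 36 remainder 1
36 ÷ 2 = 18 remainder 0
18 ÷ 2 = 9 remainder 0
9 ÷ 2 = 4 remainder 1
4 ÷ 2 = 2 remainder 0
2 ÷ 2 = 1 remainder 0
1 ÷ 2 = 0 remainder 1
Reading remainders bottom to top: 1001001111001110010



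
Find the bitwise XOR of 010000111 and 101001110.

XOR: 1 when bits differ
  010000111
^ 101001110
-----------
  111001001
Decimal: 135 ^ 334 = 457



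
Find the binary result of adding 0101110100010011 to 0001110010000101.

Add column by column from the right: bit + bit + carry-in; write the sum mod 2, carry 1 when the sum is 2 or 3.
carry:  0011100000001110
        0101110100010011
+       0001110010000101
------------------------
       00111100110011000
(the carry out of the leftmost column, 0, becomes the leading bit)
Decimal check:
  0101110100010011 = 16384 + 4096 + 2048 + 1024 + 256 + 16 + 2 + 1 = 23827
  0001110010000101 = 4096 + 2048 + 1024 + 128 + 4 + 1 = 7301
  23827 + 7301 = 31128, and 00111100110011000 = 16384 + 8192 + 4096 + 2048 + 256 + 128 + 16 + 8 = 31128 ✓



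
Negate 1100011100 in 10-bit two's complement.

Original (sign bit 1, negative): 1100011100
Step 1 - Invert all bits: 0011100011
Step 2 - Add 1: 0011100100
Verification: 1100011100 + 0011100100 = 10000000000; discarding the end carry (carry out of the top bit) leaves the 10-bit value 0000000000, as required for x + (-x)



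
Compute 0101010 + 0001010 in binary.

Add column by column from the right: bit + bit + carry-in; write the sum mod 2, carry 1 when the sum is 2 or 3.
carry:  0010100
        0101010
+       0001010
---------------
       00110100
(the carry out of the leftmost column, 0, becomes the leading bit)
Decimal check:
  0101010 = 32 + 8 + 2 = 42
  0001010 = 8 + 2 = 10
  42 + 10 = 52, and 00110100 = 32 + 16 + 4 = 52 ✓



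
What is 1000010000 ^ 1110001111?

XOR: 1 when bits differ
  1000010000
^ 1110001111
------------
  0110011111
Decimal: 528 ^ 911 = 415



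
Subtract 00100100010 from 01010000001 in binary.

Method 1 - Direct subtraction (column by column from the right: bit − bit − borrow-in; if negative, add 2 and borrow 1 from the next column):
borrow: 01011111100
        01010000001
-       00100100010
-------------------
        00101011111

Method 2 - Add two's complement:
Two's complement of 00100100010: invert → 11011011101, add 1 → 11011011110
  01010000001
+ 11011011110
-------------
 100101011111  (end carry out of the top bit = 1)
Discarding the end carry: 00101011111
Decimal check:
  01010000001 = 512 + 128 + 1 = 641
  00100100010 = 256 + 32 + 2 = 290
  641 - 290 = 351, and 00101011111 = 256 + 64 + 16 + 8 + 4 + 2 + 1 = 351 ✓



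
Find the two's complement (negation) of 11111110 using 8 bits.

Original (sign bit 1, negative): 11111110
Step 1 - Invert all bits: 00000001
Step 2 - Add 1: 00000010
Verification: 11111110 + 00000010 = 100000000; discarding the end carry (carry out of the top bit) leaves the 8-bit value 00000000, as required for x + (-x)



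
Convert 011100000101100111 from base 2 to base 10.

Sum of powers of 2 for each 1-bit:
2^0 + 2^1 + 2^2 + 2^5 + 2^6 + 2^8 + 2^14 + 2^15 + 2^16
= 1 + 2 + 4 + 32 + 64 + 256 + 16384 + 32768 + 65536
= 115047



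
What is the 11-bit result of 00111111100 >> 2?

Original: 00111111100 (decimal 508)
Shift right by 2 positions
Drop the 2 low bits; fill with zeros on the left
Result: 00001111111 (decimal 127)
Equivalent: 508 >> 2 = 508 ÷ 2^2 = 127



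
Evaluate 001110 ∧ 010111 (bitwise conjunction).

AND: 1 only when both bits are 1
  001110
& 010111
--------
  000110
Decimal: 14 & 23 = 6



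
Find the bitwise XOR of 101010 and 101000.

XOR: 1 when bits differ
  101010
^ 101000
--------
  000010
Decimal: 42 ^ 40 = 2



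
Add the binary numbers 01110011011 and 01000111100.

Add column by column from the right: bit + bit + carry-in; write the sum mod 2, carry 1 when the sum is 2 or 3.
carry:  10001110000
        01110011011
+       01000111100
-------------------
       010111010111
(the carry out of the leftmost column, 0, becomes the leading bit)
Decimal check:
  01110011011 = 512 + 256 + 128 + 16 + 8 + 2 + 1 = 923
  01000111100 = 512 + 32 + 16 + 8 + 4 = 572
  923 + 572 = 1495, and 010111010111 = 1024 + 256 + 128 + 64 + 16 + 4 + 2 + 1 = 1495 ✓



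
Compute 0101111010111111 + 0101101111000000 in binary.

Add column by column from the right: bit + bit + carry-in; write the sum mod 2, carry 1 when the sum is 2 or 3.
carry:  1011111100000000
        0101111010111111
+       0101101111000000
------------------------
       01011101001111111
(the carry out of the leftmost column, 0, becomes the leading bit)
Decimal check:
  0101111010111111 = 16384 + 4096 + 2048 + 1024 + 512 + 128 + 32 + 16 + 8 + 4 + 2 + 1 = 24255
  0101101111000000 = 16384 + 4096 + 2048 + 512 + 256 + 128 + 64 = 23488
  24255 + 23488 = 47743, and 01011101001111111 = 32768 + 8192 + 4096 + 2048 + 512 + 64 + 32 + 16 + 8 + 4 + 2 + 1 = 47743 ✓



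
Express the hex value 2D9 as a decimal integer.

Expand by place value (powers of 16):
Digit values: D = 13
2D9 = 2 × 16^2 + 13 × 16^1 + 9 × 16^0
= 2 × 256 + 13 × 16 + 9 × 1
= 512 + 208 + 9
= 729



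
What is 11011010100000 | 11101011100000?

OR: 1 when either bit is 1
  11011010100000
| 11101011100000
----------------
  11111011100000
Decimal: 13984 | 15072 = 16096



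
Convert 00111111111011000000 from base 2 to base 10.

Sum of powers of 2 for each 1-bit:
2^6 + 2^7 + 2^9 + 2^10 + 2^11 + 2^12 + 2^13 + 2^14 + 2^15 + 2^16 + 2^17
= 64 + 128 + 512 + 1024 + 2048 + 4096 + 8192 + 16384 + 32768 + 65536 + 131072
= 261824



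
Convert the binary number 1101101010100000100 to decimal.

Sum of powers of 2 for each 1-bit:
2^2 + 2^8 + 2^10 + 2^12 + 2^14 + 2^15 + 2^17 + 2^18
= 4 + 256 + 1024 + 4096 + 16384 + 32768 + 131072 + 262144
= 447748



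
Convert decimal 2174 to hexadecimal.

Using repeated division by 16 (digits 10–15 are A–F):
2174 ÷ 16 = 135 remainder 14 (E)
135 ÷ 16 = 8 remainder 7
8 ÷ 16 = 0 remainder 8
Reading remainders bottom to top: 87E



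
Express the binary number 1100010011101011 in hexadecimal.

Group into 4-bit nibbles from right:
  1100 = C
  0100 = 4
  1110 = E
  1011 = B
Result: C4EB



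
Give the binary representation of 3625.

Using repeated division by 2:
3625 ÷ 2 = 1812 remainder 1
1812 ÷ 2 = 906 remainder 0
906 ÷ 2 = 453 remainder 0
453 ÷ 2 = 226 remainder 1
226 ÷ 2 = 113 remainder 0
113 ÷ 2 = 56 remainder 1
56 ÷ 2 = 28 remainder 0
28 ÷ 2 = 14 remainder 0
14 ÷ 2 = 7 remainder 0
7 ÷ 2 = 3 remainder 1
3 ÷ 2 = 1 remainder 1
1 ÷ 2 = 0 remainder 1
Reading remainders bottom to top: 111000101001



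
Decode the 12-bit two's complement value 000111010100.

Binary: 000111010100
Sign bit: 0 (non-negative)
Read directly as an unsigned value:
000111010100 = 256 + 128 + 64 + 16 + 4 = 468
Value: 468



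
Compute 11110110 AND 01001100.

AND: 1 only when both bits are 1
  11110110
& 01001100
----------
  01000100
Decimal: 246 & 76 = 68



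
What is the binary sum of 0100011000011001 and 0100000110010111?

Add column by column from the right: bit + bit + carry-in; write the sum mod 2, carry 1 when the sum is 2 or 3.
carry:  1000000000111110
        0100011000011001
+       0100000110010111
------------------------
       01000011110110000
(the carry out of the leftmost column, 0, becomes the leading bit)
Decimal check:
  0100011000011001 = 16384 + 1024 + 512 + 16 + 8 + 1 = 17945
  0100000110010111 = 16384 + 256 + 128 + 16 + 4 + 2 + 1 = 16791
  17945 + 16791 = 34736, and 01000011110110000 = 32768 + 1024 + 512 + 256 + 128 + 32 + 16 = 34736 ✓



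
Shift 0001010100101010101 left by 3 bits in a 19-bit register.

Original: 0001010100101010101 (decimal 43349)
Shift left by 3 positions
Append 3 zeros on the right
Result: 1010100101010101000 (decimal 346792)
Equivalent: 43349 << 3 = 43349 × 2^3 = 346792



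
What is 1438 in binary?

Using repeated division by 2:
1438 ÷ 2 = 719 remainder 0
719 ÷ 2 = 359 remainder 1
359 ÷ 2 = 179 remainder 1
179 ÷ 2 = 89 remainder 1
89 ÷ 2 = 44 remainder 1
44 ÷ 2 = 22 remainder 0
22 ÷ 2 = 11 remainder 0
11 ÷ 2 = 5 remainder 1
5 ÷ 2 = 2 remainder 1
2 ÷ 2 = 1 remainder 0
1 ÷ 2 = 0 remainder 1
Reading remainders bottom to top: 10110011110



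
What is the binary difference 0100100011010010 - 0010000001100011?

Method 1 - Direct subtraction (column by column from the right: bit − bit − borrow-in; if negative, add 2 and borrow 1 from the next column):
borrow: 0100000011011110
        0100100011010010
-       0010000001100011
------------------------
        0010100001101111

Method 2 - Add two's complement:
Two's complement of 0010000001100011: invert → 1101111110011100, add 1 → 1101111110011101
  0100100011010010
+ 1101111110011101
------------------
 10010100001101111  (end carry out of the top bit = 1)
Discarding the end carry: 0010100001101111
Decimal check:
  0100100011010010 = 16384 + 2048 + 128 + 64 + 16 + 2 = 18642
  0010000001100011 = 8192 + 64 + 32 + 2 + 1 = 8291
  18642 - 8291 = 10351, and 0010100001101111 = 8192 + 2048 + 64 + 32 + 8 + 4 + 2 + 1 = 10351 ✓



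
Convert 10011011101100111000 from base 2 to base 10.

Sum of powers of 2 for each 1-bit:
2^3 + 2^4 + 2^5 + 2^8 + 2^9 + 2^11 + 2^12 + 2^13 + 2^15 + 2^16 + 2^19
= 8 + 16 + 32 + 256 + 512 + 2048 + 4096 + 8192 + 32768 + 65536 + 524288
= 637752



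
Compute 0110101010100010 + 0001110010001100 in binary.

Add column by column from the right: bit + bit + carry-in; write the sum mod 2, carry 1 when the sum is 2 or 3.
carry:  1111000100000000
        0110101010100010
+       0001110010001100
------------------------
       01000011100101110
(the carry out of the leftmost column, 0, becomes the leading bit)
Decimal check:
  0110101010100010 = 16384 + 8192 + 2048 + 512 + 128 + 32 + 2 = 27298
  0001110010001100 = 4096 + 2048 + 1024 + 128 + 8 + 4 = 7308
  27298 + 7308 = 34606, and 01000011100101110 = 32768 + 1024 + 512 + 256 + 32 + 8 + 4 + 2 = 34606 ✓



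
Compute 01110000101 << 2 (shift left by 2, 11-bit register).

Original: 01110000101 (decimal 901)
Shift left by 2 positions
Append 2 zeros on the right and drop the 2 high bits that overflow the 11-bit width
Result: 11000010100 (decimal 1556)
Equivalent: 901 << 2 = 901 × 2^2 = 3604, truncated to 11 bits = 1556



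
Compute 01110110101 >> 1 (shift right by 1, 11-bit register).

Original: 01110110101 (decimal 949)
Shift right by 1 position
Drop the 1 low bit; fill with zero on the left
Result: 00111011010 (decimal 474)
Equivalent: 949 >> 1 = 949 ÷ 2^1 = 474



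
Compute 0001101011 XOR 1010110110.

XOR: 1 when bits differ
  0001101011
^ 1010110110
------------
  1011011101
Decimal: 107 ^ 694 = 733



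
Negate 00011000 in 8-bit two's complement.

Original: 00011000
Step 1 - Invert all bits: 11100111
Step 2 - Add 1: 11101000
Verification: 00011000 + 11101000 = 100000000; discarding the end carry (carry out of the top bit) leaves the 8-bit value 00000000, as required for x + (-x)



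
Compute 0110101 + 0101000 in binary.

Add column by column from the right: bit + bit + carry-in; write the sum mod 2, carry 1 when the sum is 2 or 3.
carry:  1000000
        0110101
+       0101000
---------------
       01011101
(the carry out of the leftmost column, 0, becomes the leading bit)
Decimal check:
  0110101 = 32 + 16 + 4 + 1 = 53
  0101000 = 32 + 8 = 40
  53 + 40 = 93, and 01011101 = 64 + 16 + 8 + 4 + 1 = 93 ✓



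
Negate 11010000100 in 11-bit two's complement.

Original (sign bit 1, negative): 11010000100
Step 1 - Invert all bits: 00101111011
Step 2 - Add 1: 00101111100
Verification: 11010000100 + 00101111100 = 100000000000; discarding the end carry (carry out of the top bit) leaves the 11-bit value 00000000000, as required for x + (-x)



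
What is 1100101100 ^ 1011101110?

XOR: 1 when bits differ
  1100101100
^ 1011101110
------------
  0111000010
Decimal: 812 ^ 750 = 450



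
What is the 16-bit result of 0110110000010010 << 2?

Original: 0110110000010010 (decimal 27666)
Shift left by 2 positions
Append 2 zeros on the right and drop the 2 high bits that overflow the 16-bit width
Result: 1011000001001000 (decimal 45128)
Equivalent: 27666 << 2 = 27666 × 2^2 = 110664, truncated to 16 bits = 45128



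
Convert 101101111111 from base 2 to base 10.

Sum of powers of 2 for each 1-bit:
2^0 + 2^1 + 2^2 + 2^3 + 2^4 + 2^5 + 2^6 + 2^8 + 2^9 + 2^11
= 1 + 2 + 4 + 8 + 16 + 32 + 64 + 256 + 512 + 2048
= 2943



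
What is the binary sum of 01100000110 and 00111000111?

Add column by column from the right: bit + bit + carry-in; write the sum mod 2, carry 1 when the sum is 2 or 3.
carry:  11000001100
        01100000110
+       00111000111
-------------------
       010011001101
(the carry out of the leftmost column, 0, becomes the leading bit)
Decimal check:
  01100000110 = 512 + 256 + 4 + 2 = 774
  00111000111 = 256 + 128 + 64 + 4 + 2 + 1 = 455
  774 + 455 = 1229, and 010011001101 = 1024 + 128 + 64 + 8 + 4 + 1 = 1229 ✓



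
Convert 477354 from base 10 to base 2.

Using repeated division by 2:
477354 ÷ 2 = 238677 remainder 0
238677 ÷ 2 = 119338 remainder 1
119338 ÷ 2 = 59669 remainder 0
59669 ÷ 2 = 29834 remainder 1
29834 ÷ 2 = 14917 remainder 0
14917 ÷ 2 = 7458 remainder 1
7458 ÷ 2 = 3729 remainder 0
3729 ÷ 2 = 1864 remainder 1
1864 ÷ 2 = 932 remainder 0
932 ÷ 2 = 466 remainder 0
466 ÷ 2 = 233 remainder 0
233 ÷ 2 = 116 remainder 1
116 ÷ 2 = 58 remainder 0
58 ÷ 2 = 29 remainder 0
29 ÷ 2 = 14 remainder 1
14 ÷ 2 = 7 remainder 0
7 ÷ 2 = 3 remainder 1
3 ÷ 2 = 1 remainder 1
1 ÷ 2 = 0 remainder 1
Reading remainders bottom to top: 1110100100010101010



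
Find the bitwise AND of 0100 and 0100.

AND: 1 only when both bits are 1
  0100
& 0100
------
  0100
Decimal: 4 & 4 = 4



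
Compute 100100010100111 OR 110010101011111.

OR: 1 when either bit is 1
  100100010100111
| 110010101011111
-----------------
  110110111111111
Decimal: 18599 | 25951 = 28159



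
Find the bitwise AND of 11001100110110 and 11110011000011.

AND: 1 only when both bits are 1
  11001100110110
& 11110011000011
----------------
  11000000000010
Decimal: 13110 & 15555 = 12290



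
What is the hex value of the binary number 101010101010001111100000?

Group into 4-bit nibbles from right:
  1010 = A
  1010 = A
  1010 = A
  0011 = 3
  1110 = E
  0000 = 0
Result: AAA3E0



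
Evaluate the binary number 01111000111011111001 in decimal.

Sum of powers of 2 for each 1-bit:
2^0 + 2^3 + 2^4 + 2^5 + 2^6 + 2^7 + 2^9 + 2^10 + 2^11 + 2^15 + 2^16 + 2^17 + 2^18
= 1 + 8 + 16 + 32 + 64 + 128 + 512 + 1024 + 2048 + 32768 + 65536 + 131072 + 262144
= 495353



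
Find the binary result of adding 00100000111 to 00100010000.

Add column by column from the right: bit + bit + carry-in; write the sum mod 2, carry 1 when the sum is 2 or 3.
carry:  01000000000
        00100000111
+       00100010000
-------------------
       001000010111
(the carry out of the leftmost column, 0, becomes the leading bit)
Decimal check:
  00100000111 = 256 + 4 + 2 + 1 = 263
  00100010000 = 256 + 16 = 272
  263 + 272 = 535, and 001000010111 = 512 + 16 + 4 + 2 + 1 = 535 ✓



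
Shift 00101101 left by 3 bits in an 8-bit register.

Original: 00101101 (decimal 45)
Shift left by 3 positions
Append 3 zeros on the right and drop the 3 high bits that overflow the 8-bit width
Result: 01101000 (decimal 104)
Equivalent: 45 << 3 = 45 × 2^3 = 360, truncated to 8 bits = 104



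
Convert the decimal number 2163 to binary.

Using repeated division by 2:
2163 ÷ 2 = 1081 remainder 1
1081 ÷ 2 = 540 remainder 1
540 ÷ 2 = 270 remainder 0
270 ÷ 2 = 135 remainder 0
135 ÷ 2 = 67 remainder 1
67 ÷ 2 = 33 remainder 1
33 ÷ 2 = 16 remainder 1
16 ÷ 2 = 8 remainder 0
8 ÷ 2 = 4 remainder 0
4 ÷ 2 = 2 remainder 0
2 ÷ 2 = 1 remainder 0
1 ÷ 2 = 0 remainder 1
Reading remainders bottom to top: 100001110011



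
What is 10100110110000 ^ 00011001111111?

XOR: 1 when bits differ
  10100110110000
^ 00011001111111
----------------
  10111111001111
Decimal: 10672 ^ 1663 = 12239



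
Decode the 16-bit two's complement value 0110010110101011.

Binary: 0110010110101011
Sign bit: 0 (non-negative)
Read directly as an unsigned value:
0110010110101011 = 16384 + 8192 + 1024 + 256 + 128 + 32 + 8 + 2 + 1 = 26027
Value: 26027



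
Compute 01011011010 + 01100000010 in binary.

Add column by column from the right: bit + bit + carry-in; write the sum mod 2, carry 1 when the sum is 2 or 3.
carry:  10000000100
        01011011010
+       01100000010
-------------------
       010111011100
(the carry out of the leftmost column, 0, becomes the leading bit)
Decimal check:
  01011011010 = 512 + 128 + 64 + 16 + 8 + 2 = 730
  01100000010 = 512 + 256 + 2 = 770
  730 + 770 = 1500, and 010111011100 = 1024 + 256 + 128 + 64 + 16 + 8 + 4 = 1500 ✓



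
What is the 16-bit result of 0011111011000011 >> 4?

Original: 0011111011000011 (decimal 16067)
Shift right by 4 positions
Drop the 4 low bits; fill with zeros on the left
Result: 0000001111101100 (decimal 1004)
Equivalent: 16067 >> 4 = 16067 ÷ 2^4 = 1004



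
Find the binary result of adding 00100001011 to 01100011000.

Add column by column from the right: bit + bit + carry-in; write the sum mod 2, carry 1 when the sum is 2 or 3.
carry:  11000110000
        00100001011
+       01100011000
-------------------
       010000100011
(the carry out of the leftmost column, 0, becomes the leading bit)
Decimal check:
  00100001011 = 256 + 8 + 2 + 1 = 267
  01100011000 = 512 + 256 + 16 + 8 = 792
  267 + 792 = 1059, and 010000100011 = 1024 + 32 + 2 + 1 = 1059 ✓



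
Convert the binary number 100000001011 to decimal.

Sum of powers of 2 for each 1-bit:
2^0 + 2^1 + 2^3 + 2^11
= 1 + 2 + 8 + 2048
= 2059



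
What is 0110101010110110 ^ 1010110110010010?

XOR: 1 when bits differ
  0110101010110110
^ 1010110110010010
------------------
  1100011100100100
Decimal: 27318 ^ 44434 = 50980



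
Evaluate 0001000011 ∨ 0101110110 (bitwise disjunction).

OR: 1 when either bit is 1
  0001000011
| 0101110110
------------
  0101110111
Decimal: 67 | 374 = 375



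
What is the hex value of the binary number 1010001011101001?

Group into 4-bit nibbles from right:
  1010 = A
  0010 = 2
  1110 = E
  1001 = 9
Result: A2E9



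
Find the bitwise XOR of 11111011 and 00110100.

XOR: 1 when bits differ
  11111011
^ 00110100
----------
  11001111
Decimal: 251 ^ 52 = 207



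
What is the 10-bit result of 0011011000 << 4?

Original: 0011011000 (decimal 216)
Shift left by 4 positions
Append 4 zeros on the right and drop the 4 high bits that overflow the 10-bit width
Result: 0110000000 (decimal 384)
Equivalent: 216 << 4 = 216 × 2^4 = 3456, truncated to 10 bits = 384



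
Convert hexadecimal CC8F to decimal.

Expand by place value (powers of 16):
Digit values: C = 12, F = 15
CC8F = 12 × 16^3 + 12 × 16^2 + 8 × 16^1 + 15 × 16^0
= 12 × 4096 + 12 × 256 + 8 × 16 + 15 × 1
= 49152 + 3072 + 128 + 15
= 52367



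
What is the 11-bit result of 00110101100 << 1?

Original: 00110101100 (decimal 428)
Shift left by 1 position
Append 1 zero on the right
Result: 01101011000 (decimal 856)
Equivalent: 428 << 1 = 428 × 2^1 = 856



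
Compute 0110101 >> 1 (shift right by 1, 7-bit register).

Original: 0110101 (decimal 53)
Shift right by 1 position
Drop the 1 low bit; fill with zero on the left
Result: 0011010 (decimal 26)
Equivalent: 53 >> 1 = 53 ÷ 2^1 = 26



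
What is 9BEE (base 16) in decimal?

Expand by place value (powers of 16):
Digit values: B = 11, E = 14
9BEE = 9 × 16^3 + 11 × 16^2 + 14 × 16^1 + 14 × 16^0
= 9 × 4096 + 11 × 256 + 14 × 16 + 14 × 1
= 36864 + 2816 + 224 + 14
= 39918



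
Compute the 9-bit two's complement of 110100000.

Original (sign bit 1, negative): 110100000
Step 1 - Invert all bits: 001011111
Step 2 - Add 1: 001100000
Verification: 110100000 + 001100000 = 1000000000; discarding the end carry (carry out of the top bit) leaves the 9-bit value 000000000, as required for x + (-x)



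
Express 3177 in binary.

Using repeated division by 2:
3177 ÷ 2 = 1588 remainder 1
1588 ÷ 2 = 794 remainder 0
794 ÷ 2 = 397 remainder 0
397 ÷ 2 = 198 remainder 1
198 ÷ 2 = 99 remainder 0
99 ÷ 2 = 49 remainder 1
49 ÷ 2 = 24 remainder 1
24 ÷ 2 = 12 remainder 0
12 ÷ 2 = 6 remainder 0
6 ÷ 2 = 3 remainder 0
3 ÷ 2 = 1 remainder 1
1 ÷ 2 = 0 remainder 1
Reading remainders bottom to top: 110001101001



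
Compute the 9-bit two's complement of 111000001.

Original (sign bit 1, negative): 111000001
Step 1 - Invert all bits: 000111110
Step 2 - Add 1: 000111111
Verification: 111000001 + 000111111 = 1000000000; discarding the end carry (carry out of the top bit) leaves the 9-bit value 000000000, as required for x + (-x)



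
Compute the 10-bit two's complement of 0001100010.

Original: 0001100010
Step 1 - Invert all bits: 1110011101
Step 2 - Add 1: 1110011110
Verification: 0001100010 + 1110011110 = 10000000000; discarding the end carry (carry out of the top bit) leaves the 10-bit value 0000000000, as required for x + (-x)



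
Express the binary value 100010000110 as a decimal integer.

Sum of powers of 2 for each 1-bit:
2^1 + 2^2 + 2^7 + 2^11
= 2 + 4 + 128 + 2048
= 2182



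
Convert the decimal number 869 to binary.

Using repeated division by 2:
869 ÷ 2 = 434 remainder 1
434 ÷ 2 = 217 remainder 0
217 ÷ 2 = 108 remainder 1
108 ÷ 2 = 54 remainder 0
54 ÷ 2 = 27 remainder 0
27 ÷ 2 = 13 remainder 1
13 ÷ 2 = 6 remainder 1
6 ÷ 2 = 3 remainder 0
3 ÷ 2 = 1 remainder 1
1 ÷ 2 = 0 remainder 1
Reading remainders bottom to top: 1101100101



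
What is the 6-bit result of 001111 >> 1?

Original: 001111 (decimal 15)
Shift right by 1 position
Drop the 1 low bit; fill with zero on the left
Result: 000111 (decimal 7)
Equivalent: 15 >> 1 = 15 ÷ 2^1 = 7



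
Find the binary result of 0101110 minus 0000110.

Method 1 - Direct subtraction (column by column from the right: bit − bit − borrow-in; if negative, add 2 and borrow 1 from the next column):
borrow: 0000000
        0101110
-       0000110
---------------
        0101000

Method 2 - Add two's complement:
Two's complement of 0000110: invert → 1111001, add 1 → 1111010
  0101110
+ 1111010
---------
 10101000  (end carry out of the top bit = 1)
Discarding the end carry: 0101000
Decimal check:
  0101110 = 32 + 8 + 4 + 2 = 46
  0000110 = 4 + 2 = 6
  46 - 6 = 40, and 0101000 = 32 + 8 = 40 ✓



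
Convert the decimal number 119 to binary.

Using repeated division by 2:
119 ÷ 2 = 59 remainder 1
59 ÷ 2 = 29 remainder 1
29 ÷ 2 = 14 remainder 1
14 ÷ 2 = 7 remainder 0
7 ÷ 2 = 3 remainder 1
3 ÷ 2 = 1 remainder 1
1 ÷ 2 = 0 remainder 1
Reading remainders bottom to top: 1110111



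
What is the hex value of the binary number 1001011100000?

Group into 4-bit nibbles from right:
  0001 = 1
  0010 = 2
  1110 = E
  0000 = 0
Result: 12E0



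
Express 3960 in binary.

Using repeated division by 2:
3960 ÷ 2 = 1980 remainder 0
1980 ÷ 2 = 990 remainder 0
990 ÷ 2 = 495 remainder 0
495 ÷ 2 = 247 remainder 1
247 ÷ 2 = 123 remainder 1
123 ÷ 2 = 61 remainder 1
61 ÷ 2 = 30 remainder 1
30 ÷ 2 = 15 remainder 0
15 ÷ 2 = 7 remainder 1
7 ÷ 2 = 3 remainder 1
3 ÷ 2 = 1 remainder 1
1 ÷ 2 = 0 remainder 1
Reading remainders bottom to top: 111101111000



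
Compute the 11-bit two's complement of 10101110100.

Original (sign bit 1, negative): 10101110100
Step 1 - Invert all bits: 01010001011
Step 2 - Add 1: 01010001100
Verification: 10101110100 + 01010001100 = 100000000000; discarding the end carry (carry out of the top bit) leaves the 11-bit value 00000000000, as required for x + (-x)



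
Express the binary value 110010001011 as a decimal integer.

Sum of powers of 2 for each 1-bit:
2^0 + 2^1 + 2^3 + 2^7 + 2^10 + 2^11
= 1 + 2 + 8 + 128 + 1024 + 2048
= 3211



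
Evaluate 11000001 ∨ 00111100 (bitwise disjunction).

OR: 1 when either bit is 1
  11000001
| 00111100
----------
  11111101
Decimal: 193 | 60 = 253



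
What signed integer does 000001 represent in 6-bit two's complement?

Binary: 000001
Sign bit: 0 (non-negative)
Read directly as an unsigned value:
000001 = 1
Value: 1



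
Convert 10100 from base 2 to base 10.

Sum of powers of 2 for each 1-bit:
2^2 + 2^4
= 4 + 16
= 20



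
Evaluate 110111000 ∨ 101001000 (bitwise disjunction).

OR: 1 when either bit is 1
  110111000
| 101001000
-----------
  111111000
Decimal: 440 | 328 = 504



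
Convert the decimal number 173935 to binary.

Using repeated division by 2:
173935 ÷ 2 = 86967 remainder 1
86967 ÷ 2 = 43483 remainder 1
43483 ÷ 2 = 21741 remainder 1
21741 ÷ 2 = 10870 remainder 1
10870 ÷ 2 = 5435 remainder 0
5435 ÷ 2 = 2717 remainder 1
2717 ÷ 2 = 1358 remainder 1
1358 ÷ 2 = 679 remainder 0
679 ÷ 2 = 339 remainder 1
339 ÷ 2 = 169 remainder 1
169 ÷ 2 = 84 remainder 1
84 ÷ 2 = 42 remainder 0
42 ÷ 2 = 21 remainder 0
21 ÷ 2 = 10 remainder 1
10 ÷ 2 = 5 remainder 0
5 ÷ 2 = 2 remainder 1
2 ÷ 2 = 1 remainder 0
1 ÷ 2 = 0 remainder 1
Reading remainders bottom to top: 101010011101101111



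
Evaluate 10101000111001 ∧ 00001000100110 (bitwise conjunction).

AND: 1 only when both bits are 1
  10101000111001
& 00001000100110
----------------
  00001000100000
Decimal: 10809 & 550 = 544



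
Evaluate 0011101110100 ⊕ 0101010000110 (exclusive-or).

XOR: 1 when bits differ
  0011101110100
^ 0101010000110
---------------
  0110111110010
Decimal: 1908 ^ 2694 = 3570



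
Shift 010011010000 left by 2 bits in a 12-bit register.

Original: 010011010000 (decimal 1232)
Shift left by 2 positions
Append 2 zeros on the right and drop the 2 high bits that overflow the 12-bit width
Result: 001101000000 (decimal 832)
Equivalent: 1232 << 2 = 1232 × 2^2 = 4928, truncated to 12 bits = 832



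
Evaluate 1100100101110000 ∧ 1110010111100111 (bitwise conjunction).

AND: 1 only when both bits are 1
  1100100101110000
& 1110010111100111
------------------
  1100000101100000
Decimal: 51568 & 58855 = 49504



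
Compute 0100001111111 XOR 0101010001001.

XOR: 1 when bits differ
  0100001111111
^ 0101010001001
---------------
  0001011110110
Decimal: 2175 ^ 2697 = 758



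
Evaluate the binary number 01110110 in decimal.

Sum of powers of 2 for each 1-bit:
2^1 + 2^2 + 2^4 + 2^5 + 2^6
= 2 + 4 + 16 + 32 + 64
= 118



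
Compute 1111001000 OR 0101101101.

OR: 1 when either bit is 1
  1111001000
| 0101101101
------------
  1111101101
Decimal: 968 | 365 = 1005



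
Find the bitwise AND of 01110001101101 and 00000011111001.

AND: 1 only when both bits are 1
  01110001101101
& 00000011111001
----------------
  00000001101001
Decimal: 7277 & 249 = 105



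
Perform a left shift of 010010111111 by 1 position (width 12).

Original: 010010111111 (decimal 1215)
Shift left by 1 position
Append 1 zero on the right
Result: 100101111110 (decimal 2430)
Equivalent: 1215 << 1 = 1215 × 2^1 = 2430



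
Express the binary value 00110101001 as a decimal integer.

Sum of powers of 2 for each 1-bit:
2^0 + 2^3 + 2^5 + 2^7 + 2^8
= 1 + 8 + 32 + 128 + 256
= 425



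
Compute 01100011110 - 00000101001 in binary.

Method 1 - Direct subtraction (column by column from the right: bit − bit − borrow-in; if negative, add 2 and borrow 1 from the next column):
borrow: 00111000010
        01100011110
-       00000101001
-------------------
        01011110101

Method 2 - Add two's complement:
Two's complement of 00000101001: invert → 11111010110, add 1 → 11111010111
  01100011110
+ 11111010111
-------------
 101011110101  (end carry out of the top bit = 1)
Discarding the end carry: 01011110101
Decimal check:
  01100011110 = 512 + 256 + 16 + 8 + 4 + 2 = 798
  00000101001 = 32 + 8 + 1 = 41
  798 - 41 = 757, and 01011110101 = 512 + 128 + 64 + 32 + 16 + 4 + 1 = 757 ✓



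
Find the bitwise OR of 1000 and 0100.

OR: 1 when either bit is 1
  1000
| 0100
------
  1100
Decimal: 8 | 4 = 12



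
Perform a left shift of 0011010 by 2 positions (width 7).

Original: 0011010 (decimal 26)
Shift left by 2 positions
Append 2 zeros on the right
Result: 1101000 (decimal 104)
Equivalent: 26 << 2 = 26 × 2^2 = 104



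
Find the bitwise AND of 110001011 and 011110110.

AND: 1 only when both bits are 1
  110001011
& 011110110
-----------
  010000010
Decimal: 395 & 246 = 130



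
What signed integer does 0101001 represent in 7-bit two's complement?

Binary: 0101001
Sign bit: 0 (non-negative)
Read directly as an unsigned value:
0101001 = 32 + 8 + 1 = 41
Value: 41



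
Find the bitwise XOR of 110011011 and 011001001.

XOR: 1 when bits differ
  110011011
^ 011001001
-----------
  101010010
Decimal: 411 ^ 201 = 338



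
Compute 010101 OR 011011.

OR: 1 when either bit is 1
  010101
| 011011
--------
  011111
Decimal: 21 | 27 = 31



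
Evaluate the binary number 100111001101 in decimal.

Sum of powers of 2 for each 1-bit:
2^0 + 2^2 + 2^3 + 2^6 + 2^7 + 2^8 + 2^11
= 1 + 4 + 8 + 64 + 128 + 256 + 2048
= 2509



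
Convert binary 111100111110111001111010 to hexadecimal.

Group into 4-bit nibbles from right:
  1111 = F
  0011 = 3
  1110 = E
  1110 = E
  0111 = 7
  1010 = A
Result: F3EE7A



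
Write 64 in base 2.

Using repeated division by 2:
64 ÷ 2 = 32 remainder 0
32 ÷ 2 = 16 remainder 0
16 ÷ 2 = 8 remainder 0
8 ÷ 2 = 4 remainder 0
4 ÷ 2 = 2 remainder 0
2 ÷ 2 = 1 remainder 0
1 ÷ 2 = 0 remainder 1
Reading remainders bottom to top: 1000000



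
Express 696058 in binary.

Using repeated division by 2:
696058 ÷ 2 = 348029 remainder 0
348029 ÷ 2 = 174014 remainder 1
174014 ÷ 2 = 87007 remainder 0
87007 ÷ 2 = 43503 remainder 1
43503 ÷ 2 = 21751 remainder 1
21751 ÷ 2 = 10875 remainder 1
10875 ÷ 2 = 5437 remainder 1
5437 ÷ 2 = 2718 remainder 1
2718 ÷ 2 = 1359 remainder 0
1359 ÷ 2 = 679 remainder 1
679 ÷ 2 = 339 remainder 1
339 ÷ 2 = 169 remainder 1
169 ÷ 2 = 84 remainder 1
84 ÷ 2 = 42 remainder 0
42 ÷ 2 = 21 remainder 0
21 ÷ 2 = 10 remainder 1
10 ÷ 2 = 5 remainder 0
5 ÷ 2 = 2 remainder 1
2 ÷ 2 = 1 remainder 0
1 ÷ 2 = 0 remainder 1
Reading remainders bottom to top: 10101001111011111010



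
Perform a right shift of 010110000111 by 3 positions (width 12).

Original: 010110000111 (decimal 1415)
Shift right by 3 positions
Drop the 3 low bits; fill with zeros on the left
Result: 000010110000 (decimal 176)
Equivalent: 1415 >> 3 = 1415 ÷ 2^3 = 176



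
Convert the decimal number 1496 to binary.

Using repeated division by 2:
1496 ÷ 2 = 748 remainder 0
748 ÷ 2 = 374 remainder 0
374 ÷ 2 = 187 remainder 0
187 ÷ 2 = 93 remainder 1
93 ÷ 2 = 46 remainder 1
46 ÷ 2 = 23 remainder 0
23 ÷ 2 = 11 remainder 1
11 ÷ 2 = 5 remainder 1
5 ÷ 2 = 2 remainder 1
2 ÷ 2 = 1 remainder 0
1 ÷ 2 = 0 remainder 1
Reading remainders bottom to top: 10111011000



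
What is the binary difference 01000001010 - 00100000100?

Method 1 - Direct subtraction (column by column from the right: bit − bit − borrow-in; if negative, add 2 and borrow 1 from the next column):
borrow: 01000001000
        01000001010
-       00100000100
-------------------
        00100000110

Method 2 - Add two's complement:
Two's complement of 00100000100: invert → 11011111011, add 1 → 11011111100
  01000001010
+ 11011111100
-------------
 100100000110  (end carry out of the top bit = 1)
Discarding the end carry: 00100000110
Decimal check:
  01000001010 = 512 + 8 + 2 = 522
  00100000100 = 256 + 4 = 260
  522 - 260 = 262, and 00100000110 = 256 + 4 + 2 = 262 ✓

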